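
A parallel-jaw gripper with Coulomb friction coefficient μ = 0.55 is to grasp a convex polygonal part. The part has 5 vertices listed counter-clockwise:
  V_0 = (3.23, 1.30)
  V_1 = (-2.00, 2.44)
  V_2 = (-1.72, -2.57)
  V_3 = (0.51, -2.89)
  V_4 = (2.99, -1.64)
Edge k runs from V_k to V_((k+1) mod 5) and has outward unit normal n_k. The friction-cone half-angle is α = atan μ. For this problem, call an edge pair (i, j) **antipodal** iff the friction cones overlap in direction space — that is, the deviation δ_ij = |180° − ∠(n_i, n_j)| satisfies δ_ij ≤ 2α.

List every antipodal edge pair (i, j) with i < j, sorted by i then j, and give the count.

count = 3; pairs: (0,2), (0,3), (1,4)

α = atan 0.55 = 28.81°;  2α = 57.62°
n_0 = (+0.2130, +0.9771)
n_1 = (-0.9984, -0.0558)
n_2 = (-0.1420, -0.9899)
n_3 = (+0.4501, -0.8930)
n_4 = (+0.9967, -0.0814)
  (0,1): δ = 74.50°  ·
  (0,2): δ = 4.13°  ✓
  (0,3): δ = 39.05°  ✓
  (0,4): δ = 97.63°  ·
  (1,2): δ = 101.36°  ·
  (1,3): δ = 66.45°  ·
  (1,4): δ = 7.87°  ✓
  (2,3): δ = 145.08°  ·
  (2,4): δ = 86.50°  ·
  (3,4): δ = 121.42°  ·
antipodal pairs: 3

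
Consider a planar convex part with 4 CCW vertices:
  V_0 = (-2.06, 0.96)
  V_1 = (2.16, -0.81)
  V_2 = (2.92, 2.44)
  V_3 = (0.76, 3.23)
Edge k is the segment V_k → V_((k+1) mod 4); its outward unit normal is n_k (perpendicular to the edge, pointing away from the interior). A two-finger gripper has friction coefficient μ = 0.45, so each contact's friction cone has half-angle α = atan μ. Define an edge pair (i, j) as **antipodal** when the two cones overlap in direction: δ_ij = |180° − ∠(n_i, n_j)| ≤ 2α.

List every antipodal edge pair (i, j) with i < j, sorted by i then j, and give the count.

α = atan 0.45 = 24.23°;  2α = 48.46°
n_0 = (-0.3868, -0.9222)
n_1 = (+0.9737, -0.2277)
n_2 = (+0.3435, +0.9392)
n_3 = (-0.6271, +0.7790)
  (0,1): δ = 80.41°  ·
  (0,2): δ = 2.67°  ✓
  (0,3): δ = 61.59°  ·
  (1,2): δ = 96.93°  ·
  (1,3): δ = 38.01°  ✓
  (2,3): δ = 121.08°  ·
antipodal pairs: 2

count = 2; pairs: (0,2), (1,3)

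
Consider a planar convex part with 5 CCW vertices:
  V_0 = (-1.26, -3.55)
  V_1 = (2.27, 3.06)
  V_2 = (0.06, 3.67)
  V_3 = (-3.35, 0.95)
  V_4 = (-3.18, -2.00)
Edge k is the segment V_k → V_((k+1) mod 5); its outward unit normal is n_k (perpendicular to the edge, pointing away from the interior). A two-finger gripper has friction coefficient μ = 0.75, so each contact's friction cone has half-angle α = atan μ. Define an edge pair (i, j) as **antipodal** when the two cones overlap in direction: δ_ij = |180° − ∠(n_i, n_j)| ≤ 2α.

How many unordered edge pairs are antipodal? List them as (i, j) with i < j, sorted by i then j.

α = atan 0.75 = 36.87°;  2α = 73.74°
n_0 = (+0.8821, -0.4711)
n_1 = (+0.2661, +0.9640)
n_2 = (-0.6236, +0.7818)
n_3 = (-0.9983, -0.0575)
n_4 = (-0.6281, -0.7781)
  (0,1): δ = 77.33°  ·
  (0,2): δ = 23.32°  ✓
  (0,3): δ = 31.40°  ✓
  (0,4): δ = 79.19°  ·
  (1,2): δ = 125.99°  ·
  (1,3): δ = 71.27°  ✓
  (1,4): δ = 23.48°  ✓
  (2,3): δ = 125.28°  ·
  (2,4): δ = 77.49°  ·
  (3,4): δ = 132.21°  ·
antipodal pairs: 4

count = 4; pairs: (0,2), (0,3), (1,3), (1,4)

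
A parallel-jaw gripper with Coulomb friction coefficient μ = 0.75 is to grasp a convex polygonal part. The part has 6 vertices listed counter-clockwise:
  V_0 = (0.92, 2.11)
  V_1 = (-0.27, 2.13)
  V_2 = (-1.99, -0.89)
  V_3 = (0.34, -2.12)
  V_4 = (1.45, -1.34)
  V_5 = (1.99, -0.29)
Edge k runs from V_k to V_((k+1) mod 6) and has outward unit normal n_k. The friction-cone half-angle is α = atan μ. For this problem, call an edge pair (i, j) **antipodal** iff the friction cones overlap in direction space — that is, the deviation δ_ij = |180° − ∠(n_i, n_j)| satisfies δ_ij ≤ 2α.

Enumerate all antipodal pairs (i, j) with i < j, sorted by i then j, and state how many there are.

count = 7; pairs: (0,2), (0,3), (0,4), (1,3), (1,4), (1,5), (2,5)

α = atan 0.75 = 36.87°;  2α = 73.74°
n_0 = (+0.0168, +0.9999)
n_1 = (-0.8690, +0.4949)
n_2 = (-0.4668, -0.8843)
n_3 = (+0.5749, -0.8182)
n_4 = (+0.8893, -0.4573)
n_5 = (+0.9133, +0.4072)
  (0,1): δ = 118.70°  ·
  (0,2): δ = 26.87°  ✓
  (0,3): δ = 36.06°  ✓
  (0,4): δ = 63.75°  ✓
  (0,5): δ = 114.99°  ·
  (1,2): δ = 88.17°  ·
  (1,3): δ = 25.24°  ✓
  (1,4): δ = 2.45°  ✓
  (1,5): δ = 53.69°  ✓
  (2,3): δ = 117.07°  ·
  (2,4): δ = 89.39°  ·
  (2,5): δ = 38.14°  ✓
  (3,4): δ = 152.31°  ·
  (3,5): δ = 101.07°  ·
  (4,5): δ = 128.75°  ·
antipodal pairs: 7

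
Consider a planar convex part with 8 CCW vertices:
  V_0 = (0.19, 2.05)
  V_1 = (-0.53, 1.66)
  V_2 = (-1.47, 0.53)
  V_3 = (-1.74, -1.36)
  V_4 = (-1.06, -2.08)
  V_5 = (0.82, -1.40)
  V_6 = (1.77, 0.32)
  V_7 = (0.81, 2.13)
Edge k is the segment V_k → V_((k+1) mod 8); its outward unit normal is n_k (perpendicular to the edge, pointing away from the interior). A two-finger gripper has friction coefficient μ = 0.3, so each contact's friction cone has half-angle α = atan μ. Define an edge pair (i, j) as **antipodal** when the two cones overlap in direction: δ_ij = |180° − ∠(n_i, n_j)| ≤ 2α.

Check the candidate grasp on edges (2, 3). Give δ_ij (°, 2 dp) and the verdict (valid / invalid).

α = atan 0.3 = 16.70°;  2α = 33.40°
edge 2: e_2 = (-0.27, -1.89);  n_2 = (-0.9899, +0.1414)
edge 3: e_3 = (+0.68, -0.72);  n_3 = (-0.7270, -0.6866)
∠(n_2, n_3) = 51.49°
δ = |180° − 51.49°| = 128.51°
128.51° > 2α = 33.40°  →  invalid

δ = 128.51°, invalid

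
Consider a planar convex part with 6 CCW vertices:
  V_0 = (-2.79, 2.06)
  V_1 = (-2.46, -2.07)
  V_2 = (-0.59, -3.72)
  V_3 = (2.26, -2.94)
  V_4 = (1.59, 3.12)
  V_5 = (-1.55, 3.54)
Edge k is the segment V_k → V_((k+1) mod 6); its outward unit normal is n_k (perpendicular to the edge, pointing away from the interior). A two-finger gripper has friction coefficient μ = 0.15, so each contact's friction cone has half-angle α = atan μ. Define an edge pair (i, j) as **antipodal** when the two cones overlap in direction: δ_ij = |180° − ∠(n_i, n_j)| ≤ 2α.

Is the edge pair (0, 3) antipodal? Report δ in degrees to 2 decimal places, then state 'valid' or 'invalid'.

α = atan 0.15 = 8.53°;  2α = 17.06°
edge 0: e_0 = (+0.33, -4.13);  n_0 = (-0.9968, -0.0796)
edge 3: e_3 = (-0.67, +6.06);  n_3 = (+0.9939, +0.1099)
∠(n_0, n_3) = 178.26°
δ = |180° − 178.26°| = 1.74°
1.74° ≤ 2α = 17.06°  →  valid

δ = 1.74°, valid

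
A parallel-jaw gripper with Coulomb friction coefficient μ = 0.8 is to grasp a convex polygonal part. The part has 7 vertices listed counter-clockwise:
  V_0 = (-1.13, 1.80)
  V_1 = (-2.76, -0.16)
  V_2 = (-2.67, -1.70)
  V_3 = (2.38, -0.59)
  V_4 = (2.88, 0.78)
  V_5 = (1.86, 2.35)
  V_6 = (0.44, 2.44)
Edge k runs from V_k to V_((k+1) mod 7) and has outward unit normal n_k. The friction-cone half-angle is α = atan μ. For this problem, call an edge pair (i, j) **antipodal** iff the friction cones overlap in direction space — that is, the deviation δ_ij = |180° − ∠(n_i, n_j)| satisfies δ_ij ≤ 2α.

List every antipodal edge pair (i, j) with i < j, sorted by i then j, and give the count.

α = atan 0.8 = 38.66°;  2α = 77.32°
n_0 = (-0.7689, +0.6394)
n_1 = (-0.9983, -0.0583)
n_2 = (+0.2147, -0.9767)
n_3 = (+0.9394, -0.3428)
n_4 = (+0.8386, +0.5448)
n_5 = (+0.0633, +0.9980)
n_6 = (-0.3775, +0.9260)
  (0,1): δ = 136.91°  ·
  (0,2): δ = 37.86°  ✓
  (0,3): δ = 19.70°  ✓
  (0,4): δ = 72.76°  ✓
  (0,5): δ = 126.12°  ·
  (0,6): δ = 151.93°  ·
  (1,2): δ = 80.95°  ·
  (1,3): δ = 23.39°  ✓
  (1,4): δ = 29.67°  ✓
  (1,5): δ = 83.03°  ·
  (1,6): δ = 108.83°  ·
  (2,3): δ = 122.45°  ·
  (2,4): δ = 69.39°  ✓
  (2,5): δ = 16.02°  ✓
  (2,6): δ = 9.78°  ✓
  (3,4): δ = 126.94°  ·
  (3,5): δ = 73.58°  ✓
  (3,6): δ = 47.77°  ✓
  (4,5): δ = 126.64°  ·
  (4,6): δ = 100.83°  ·
  (5,6): δ = 154.20°  ·
antipodal pairs: 10

count = 10; pairs: (0,2), (0,3), (0,4), (1,3), (1,4), (2,4), (2,5), (2,6), (3,5), (3,6)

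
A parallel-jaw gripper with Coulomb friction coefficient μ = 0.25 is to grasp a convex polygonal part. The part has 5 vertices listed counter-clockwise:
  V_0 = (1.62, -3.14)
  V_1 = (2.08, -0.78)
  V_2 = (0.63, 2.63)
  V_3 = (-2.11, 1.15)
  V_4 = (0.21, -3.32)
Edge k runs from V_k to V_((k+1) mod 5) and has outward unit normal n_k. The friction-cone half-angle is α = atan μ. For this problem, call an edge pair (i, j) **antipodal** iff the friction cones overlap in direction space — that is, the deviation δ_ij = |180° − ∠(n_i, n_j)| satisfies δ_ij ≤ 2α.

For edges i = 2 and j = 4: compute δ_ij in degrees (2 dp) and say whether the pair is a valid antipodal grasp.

δ = 21.10°, valid

α = atan 0.25 = 14.04°;  2α = 28.07°
edge 2: e_2 = (-2.74, -1.48);  n_2 = (-0.4752, +0.8799)
edge 4: e_4 = (+1.41, +0.18);  n_4 = (+0.1266, -0.9919)
∠(n_2, n_4) = 158.90°
δ = |180° − 158.90°| = 21.10°
21.10° ≤ 2α = 28.07°  →  valid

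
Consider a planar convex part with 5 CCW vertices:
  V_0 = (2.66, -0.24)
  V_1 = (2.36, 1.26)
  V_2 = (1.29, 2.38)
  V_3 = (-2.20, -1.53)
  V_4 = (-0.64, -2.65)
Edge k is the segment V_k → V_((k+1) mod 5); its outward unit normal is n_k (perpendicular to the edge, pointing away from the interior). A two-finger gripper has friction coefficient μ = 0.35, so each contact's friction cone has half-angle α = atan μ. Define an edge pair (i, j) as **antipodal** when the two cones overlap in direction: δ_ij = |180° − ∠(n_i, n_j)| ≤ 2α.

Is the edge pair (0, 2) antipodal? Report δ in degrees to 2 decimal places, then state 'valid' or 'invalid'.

α = atan 0.35 = 19.29°;  2α = 38.58°
edge 0: e_0 = (-0.30, +1.50);  n_0 = (+0.9806, +0.1961)
edge 2: e_2 = (-3.49, -3.91);  n_2 = (-0.7460, +0.6659)
∠(n_0, n_2) = 126.94°
δ = |180° − 126.94°| = 53.06°
53.06° > 2α = 38.58°  →  invalid

δ = 53.06°, invalid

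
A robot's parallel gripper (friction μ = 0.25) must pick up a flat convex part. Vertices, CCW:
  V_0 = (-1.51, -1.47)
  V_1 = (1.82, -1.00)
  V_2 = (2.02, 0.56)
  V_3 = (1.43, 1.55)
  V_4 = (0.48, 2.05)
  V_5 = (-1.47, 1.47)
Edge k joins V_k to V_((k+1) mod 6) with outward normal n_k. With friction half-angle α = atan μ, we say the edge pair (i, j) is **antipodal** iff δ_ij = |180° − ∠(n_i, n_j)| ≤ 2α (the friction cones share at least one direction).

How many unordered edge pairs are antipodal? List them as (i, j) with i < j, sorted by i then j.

α = atan 0.25 = 14.04°;  2α = 28.07°
n_0 = (+0.1398, -0.9902)
n_1 = (+0.9919, -0.1272)
n_2 = (+0.8590, +0.5119)
n_3 = (+0.4657, +0.8849)
n_4 = (-0.2851, +0.9585)
n_5 = (-0.9999, +0.0136)
  (0,1): δ = 105.34°  ·
  (0,2): δ = 67.24°  ·
  (0,3): δ = 35.79°  ·
  (0,4): δ = 8.53°  ✓
  (0,5): δ = 81.19°  ·
  (1,2): δ = 141.90°  ·
  (1,3): δ = 110.45°  ·
  (1,4): δ = 66.13°  ·
  (1,5): δ = 6.53°  ✓
  (2,3): δ = 148.55°  ·
  (2,4): δ = 104.23°  ·
  (2,5): δ = 31.57°  ·
  (3,4): δ = 135.68°  ·
  (3,5): δ = 63.02°  ·
  (4,5): δ = 107.34°  ·
antipodal pairs: 2

count = 2; pairs: (0,4), (1,5)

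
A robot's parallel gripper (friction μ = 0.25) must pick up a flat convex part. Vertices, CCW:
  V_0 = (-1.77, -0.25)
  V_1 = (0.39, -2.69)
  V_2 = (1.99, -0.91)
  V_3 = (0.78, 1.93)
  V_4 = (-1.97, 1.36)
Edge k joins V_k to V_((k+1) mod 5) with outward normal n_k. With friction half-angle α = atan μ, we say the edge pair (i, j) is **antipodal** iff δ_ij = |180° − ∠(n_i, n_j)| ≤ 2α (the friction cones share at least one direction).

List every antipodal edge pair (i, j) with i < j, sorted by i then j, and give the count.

α = atan 0.25 = 14.04°;  2α = 28.07°
n_0 = (-0.7488, -0.6628)
n_1 = (+0.7437, -0.6685)
n_2 = (+0.9200, +0.3920)
n_3 = (-0.2030, +0.9792)
n_4 = (-0.9924, -0.1233)
  (0,1): δ = 83.47°  ·
  (0,2): δ = 18.44°  ✓
  (0,3): δ = 60.19°  ·
  (0,4): δ = 145.56°  ·
  (1,2): δ = 114.97°  ·
  (1,3): δ = 36.34°  ·
  (1,4): δ = 49.03°  ·
  (2,3): δ = 101.37°  ·
  (2,4): δ = 16.00°  ✓
  (3,4): δ = 94.63°  ·
antipodal pairs: 2

count = 2; pairs: (0,2), (2,4)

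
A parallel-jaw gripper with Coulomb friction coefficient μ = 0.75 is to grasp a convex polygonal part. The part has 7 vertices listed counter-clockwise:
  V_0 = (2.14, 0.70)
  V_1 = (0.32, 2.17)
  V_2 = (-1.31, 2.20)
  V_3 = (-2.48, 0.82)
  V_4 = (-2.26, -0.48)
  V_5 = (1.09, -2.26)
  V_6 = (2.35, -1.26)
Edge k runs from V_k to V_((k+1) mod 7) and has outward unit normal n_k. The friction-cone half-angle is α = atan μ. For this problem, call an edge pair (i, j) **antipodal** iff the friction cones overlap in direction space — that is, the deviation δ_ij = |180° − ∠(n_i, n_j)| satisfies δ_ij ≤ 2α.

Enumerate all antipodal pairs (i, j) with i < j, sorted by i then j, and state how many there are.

count = 9; pairs: (0,3), (0,4), (1,4), (1,5), (2,5), (2,6), (3,5), (3,6), (4,6)

α = atan 0.75 = 36.87°;  2α = 73.74°
n_0 = (+0.6283, +0.7779)
n_1 = (+0.0184, +0.9998)
n_2 = (-0.7628, +0.6467)
n_3 = (-0.9860, -0.1669)
n_4 = (-0.4692, -0.8831)
n_5 = (+0.6217, -0.7833)
n_6 = (+0.9943, +0.1065)
  (0,1): δ = 142.13°  ·
  (0,2): δ = 91.36°  ·
  (0,3): δ = 41.47°  ✓
  (0,4): δ = 10.94°  ✓
  (0,5): δ = 77.36°  ·
  (0,6): δ = 135.04°  ·
  (1,2): δ = 129.24°  ·
  (1,3): δ = 79.34°  ·
  (1,4): δ = 26.93°  ✓
  (1,5): δ = 39.49°  ✓
  (1,6): δ = 97.17°  ·
  (2,3): δ = 130.10°  ·
  (2,4): δ = 77.69°  ·
  (2,5): δ = 11.27°  ✓
  (2,6): δ = 46.41°  ✓
  (3,4): δ = 127.59°  ·
  (3,5): δ = 61.17°  ✓
  (3,6): δ = 3.49°  ✓
  (4,5): δ = 113.58°  ·
  (4,6): δ = 55.90°  ✓
  (5,6): δ = 122.32°  ·
antipodal pairs: 9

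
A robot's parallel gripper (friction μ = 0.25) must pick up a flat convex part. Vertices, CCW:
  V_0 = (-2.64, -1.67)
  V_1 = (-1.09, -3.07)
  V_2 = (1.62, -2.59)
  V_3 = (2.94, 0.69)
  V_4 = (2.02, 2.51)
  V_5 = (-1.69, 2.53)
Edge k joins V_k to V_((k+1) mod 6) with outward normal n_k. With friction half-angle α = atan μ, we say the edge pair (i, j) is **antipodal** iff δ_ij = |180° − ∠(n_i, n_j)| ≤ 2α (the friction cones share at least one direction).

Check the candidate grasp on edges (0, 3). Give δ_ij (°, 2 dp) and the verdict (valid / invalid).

α = atan 0.25 = 14.04°;  2α = 28.07°
edge 0: e_0 = (+1.55, -1.40);  n_0 = (-0.6703, -0.7421)
edge 3: e_3 = (-0.92, +1.82);  n_3 = (+0.8925, +0.4511)
∠(n_0, n_3) = 158.91°
δ = |180° − 158.91°| = 21.09°
21.09° ≤ 2α = 28.07°  →  valid

δ = 21.09°, valid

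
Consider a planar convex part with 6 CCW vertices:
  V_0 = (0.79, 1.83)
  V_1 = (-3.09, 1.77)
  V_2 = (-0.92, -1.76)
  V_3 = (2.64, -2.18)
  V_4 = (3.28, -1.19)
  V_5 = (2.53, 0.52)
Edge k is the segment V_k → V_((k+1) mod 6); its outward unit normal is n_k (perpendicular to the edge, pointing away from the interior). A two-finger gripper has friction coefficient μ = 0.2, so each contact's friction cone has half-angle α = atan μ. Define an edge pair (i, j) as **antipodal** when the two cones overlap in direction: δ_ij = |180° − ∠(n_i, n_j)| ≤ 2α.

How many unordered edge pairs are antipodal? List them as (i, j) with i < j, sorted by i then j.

count = 3; pairs: (0,2), (1,4), (1,5)

α = atan 0.2 = 11.31°;  2α = 22.62°
n_0 = (-0.0155, +0.9999)
n_1 = (-0.8519, -0.5237)
n_2 = (-0.1172, -0.9931)
n_3 = (+0.8398, -0.5429)
n_4 = (+0.9158, +0.4017)
n_5 = (+0.6015, +0.7989)
  (0,1): δ = 59.31°  ·
  (0,2): δ = 7.61°  ✓
  (0,3): δ = 56.23°  ·
  (0,4): δ = 112.80°  ·
  (0,5): δ = 142.14°  ·
  (1,2): δ = 128.31°  ·
  (1,3): δ = 64.46°  ·
  (1,4): δ = 7.90°  ✓
  (1,5): δ = 21.44°  ✓
  (2,3): δ = 116.15°  ·
  (2,4): δ = 59.59°  ·
  (2,5): δ = 30.25°  ·
  (3,4): δ = 123.44°  ·
  (3,5): δ = 94.09°  ·
  (4,5): δ = 150.66°  ·
antipodal pairs: 3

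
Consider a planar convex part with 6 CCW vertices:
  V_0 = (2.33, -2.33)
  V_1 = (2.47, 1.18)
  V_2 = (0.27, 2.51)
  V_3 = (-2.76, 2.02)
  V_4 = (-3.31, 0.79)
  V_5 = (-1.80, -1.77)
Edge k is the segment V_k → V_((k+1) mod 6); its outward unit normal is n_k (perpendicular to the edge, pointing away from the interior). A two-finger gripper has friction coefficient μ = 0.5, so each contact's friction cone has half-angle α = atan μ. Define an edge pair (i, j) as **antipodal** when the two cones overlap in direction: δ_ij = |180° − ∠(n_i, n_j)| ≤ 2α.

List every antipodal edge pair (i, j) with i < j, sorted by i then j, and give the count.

α = atan 0.5 = 26.57°;  2α = 53.13°
n_0 = (+0.9992, -0.0399)
n_1 = (+0.5174, +0.8558)
n_2 = (-0.1596, +0.9872)
n_3 = (-0.9129, +0.4082)
n_4 = (-0.8613, -0.5080)
n_5 = (-0.1344, -0.9909)
  (0,1): δ = 118.87°  ·
  (0,2): δ = 78.53°  ·
  (0,3): δ = 21.81°  ✓
  (0,4): δ = 32.82°  ✓
  (0,5): δ = 84.56°  ·
  (1,2): δ = 139.66°  ·
  (1,3): δ = 82.94°  ·
  (1,4): δ = 28.31°  ✓
  (1,5): δ = 23.43°  ✓
  (2,3): δ = 123.28°  ·
  (2,4): δ = 68.65°  ·
  (2,5): δ = 16.91°  ✓
  (3,4): δ = 125.37°  ·
  (3,5): δ = 73.63°  ·
  (4,5): δ = 128.26°  ·
antipodal pairs: 5

count = 5; pairs: (0,3), (0,4), (1,4), (1,5), (2,5)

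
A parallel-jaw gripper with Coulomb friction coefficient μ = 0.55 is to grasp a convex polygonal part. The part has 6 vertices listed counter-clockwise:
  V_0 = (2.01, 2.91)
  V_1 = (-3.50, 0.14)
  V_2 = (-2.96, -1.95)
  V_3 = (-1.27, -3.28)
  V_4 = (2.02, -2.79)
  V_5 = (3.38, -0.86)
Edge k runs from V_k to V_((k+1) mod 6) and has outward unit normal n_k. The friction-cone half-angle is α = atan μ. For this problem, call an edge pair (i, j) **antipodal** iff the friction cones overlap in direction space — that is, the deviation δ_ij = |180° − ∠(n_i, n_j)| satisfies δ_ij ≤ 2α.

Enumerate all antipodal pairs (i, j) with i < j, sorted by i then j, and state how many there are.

count = 5; pairs: (0,3), (0,4), (1,4), (1,5), (2,5)

α = atan 0.55 = 28.81°;  2α = 57.62°
n_0 = (-0.4492, +0.8935)
n_1 = (-0.9682, -0.2502)
n_2 = (-0.6184, -0.7858)
n_3 = (+0.1473, -0.9891)
n_4 = (+0.8174, -0.5760)
n_5 = (+0.9399, +0.3415)
  (0,1): δ = 102.20°  ·
  (0,2): δ = 64.89°  ·
  (0,3): δ = 18.22°  ✓
  (0,4): δ = 28.14°  ✓
  (0,5): δ = 83.28°  ·
  (1,2): δ = 142.69°  ·
  (1,3): δ = 96.02°  ·
  (1,4): δ = 49.66°  ✓
  (1,5): δ = 5.48°  ✓
  (2,3): δ = 133.33°  ·
  (2,4): δ = 86.97°  ·
  (2,5): δ = 31.83°  ✓
  (3,4): δ = 133.64°  ·
  (3,5): δ = 78.50°  ·
  (4,5): δ = 124.86°  ·
antipodal pairs: 5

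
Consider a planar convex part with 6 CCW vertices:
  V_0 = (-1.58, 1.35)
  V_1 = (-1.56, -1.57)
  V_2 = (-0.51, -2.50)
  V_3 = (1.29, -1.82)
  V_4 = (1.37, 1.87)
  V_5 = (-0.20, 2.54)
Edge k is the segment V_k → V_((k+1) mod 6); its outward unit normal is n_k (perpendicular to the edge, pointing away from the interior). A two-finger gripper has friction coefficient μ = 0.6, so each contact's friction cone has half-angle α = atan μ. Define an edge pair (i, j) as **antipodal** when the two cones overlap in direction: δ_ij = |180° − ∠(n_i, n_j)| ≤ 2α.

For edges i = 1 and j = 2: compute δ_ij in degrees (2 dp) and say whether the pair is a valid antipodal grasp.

δ = 117.77°, invalid

α = atan 0.6 = 30.96°;  2α = 61.93°
edge 1: e_1 = (+1.05, -0.93);  n_1 = (-0.6630, -0.7486)
edge 2: e_2 = (+1.80, +0.68);  n_2 = (+0.3534, -0.9355)
∠(n_1, n_2) = 62.23°
δ = |180° − 62.23°| = 117.77°
117.77° > 2α = 61.93°  →  invalid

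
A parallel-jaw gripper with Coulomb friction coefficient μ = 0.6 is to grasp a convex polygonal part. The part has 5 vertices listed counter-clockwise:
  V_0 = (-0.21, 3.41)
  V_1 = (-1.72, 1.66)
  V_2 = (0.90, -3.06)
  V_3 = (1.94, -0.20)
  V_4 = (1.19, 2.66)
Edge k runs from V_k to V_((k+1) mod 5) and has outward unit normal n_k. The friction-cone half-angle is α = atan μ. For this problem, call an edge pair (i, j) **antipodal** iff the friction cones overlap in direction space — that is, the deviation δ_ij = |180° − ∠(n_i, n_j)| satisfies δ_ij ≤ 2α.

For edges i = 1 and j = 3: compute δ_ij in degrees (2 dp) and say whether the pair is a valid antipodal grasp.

δ = 14.34°, valid

α = atan 0.6 = 30.96°;  2α = 61.93°
edge 1: e_1 = (+2.62, -4.72);  n_1 = (-0.8743, -0.4853)
edge 3: e_3 = (-0.75, +2.86);  n_3 = (+0.9673, +0.2537)
∠(n_1, n_3) = 165.66°
δ = |180° − 165.66°| = 14.34°
14.34° ≤ 2α = 61.93°  →  valid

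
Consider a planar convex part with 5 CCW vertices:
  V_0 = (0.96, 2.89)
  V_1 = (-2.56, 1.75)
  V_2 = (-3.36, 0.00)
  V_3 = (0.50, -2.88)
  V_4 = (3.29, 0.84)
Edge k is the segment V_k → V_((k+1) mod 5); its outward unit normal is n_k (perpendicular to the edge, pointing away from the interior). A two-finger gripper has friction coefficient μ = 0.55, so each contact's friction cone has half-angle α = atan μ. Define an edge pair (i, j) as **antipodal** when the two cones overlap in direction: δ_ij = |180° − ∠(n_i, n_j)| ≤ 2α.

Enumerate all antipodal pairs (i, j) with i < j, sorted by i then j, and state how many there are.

count = 4; pairs: (0,2), (0,3), (1,3), (2,4)

α = atan 0.55 = 28.81°;  2α = 57.62°
n_0 = (-0.3081, +0.9514)
n_1 = (-0.9095, +0.4158)
n_2 = (-0.5980, -0.8015)
n_3 = (+0.8000, -0.6000)
n_4 = (+0.6606, +0.7508)
  (0,1): δ = 132.51°  ·
  (0,2): δ = 54.67°  ✓
  (0,3): δ = 35.18°  ✓
  (0,4): δ = 120.71°  ·
  (1,2): δ = 102.16°  ·
  (1,3): δ = 12.30°  ✓
  (1,4): δ = 73.22°  ·
  (2,3): δ = 90.14°  ·
  (2,4): δ = 4.62°  ✓
  (3,4): δ = 94.47°  ·
antipodal pairs: 4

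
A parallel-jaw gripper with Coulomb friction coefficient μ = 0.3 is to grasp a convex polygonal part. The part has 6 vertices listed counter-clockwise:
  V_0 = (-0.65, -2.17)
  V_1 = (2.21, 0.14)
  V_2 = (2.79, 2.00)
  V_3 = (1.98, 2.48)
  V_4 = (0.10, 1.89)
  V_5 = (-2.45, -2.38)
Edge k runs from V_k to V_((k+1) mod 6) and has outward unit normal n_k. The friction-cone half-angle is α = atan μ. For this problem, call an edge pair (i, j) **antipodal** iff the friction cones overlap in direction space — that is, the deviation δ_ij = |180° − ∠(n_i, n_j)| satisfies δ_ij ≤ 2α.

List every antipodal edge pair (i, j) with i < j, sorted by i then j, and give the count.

count = 4; pairs: (0,3), (0,4), (1,4), (3,5)

α = atan 0.3 = 16.70°;  2α = 33.40°
n_0 = (+0.6283, -0.7779)
n_1 = (+0.9547, -0.2977)
n_2 = (+0.5098, +0.8603)
n_3 = (-0.2994, +0.9541)
n_4 = (-0.8586, +0.5127)
n_5 = (+0.1159, -0.9933)
  (0,1): δ = 146.25°  ·
  (0,2): δ = 69.58°  ·
  (0,3): δ = 21.50°  ✓
  (0,4): δ = 20.23°  ✓
  (0,5): δ = 147.73°  ·
  (1,2): δ = 103.33°  ·
  (1,3): δ = 55.26°  ·
  (1,4): δ = 13.53°  ✓
  (1,5): δ = 113.97°  ·
  (2,3): δ = 131.93°  ·
  (2,4): δ = 90.19°  ·
  (2,5): δ = 37.31°  ·
  (3,4): δ = 138.27°  ·
  (3,5): δ = 10.77°  ✓
  (4,5): δ = 52.50°  ·
antipodal pairs: 4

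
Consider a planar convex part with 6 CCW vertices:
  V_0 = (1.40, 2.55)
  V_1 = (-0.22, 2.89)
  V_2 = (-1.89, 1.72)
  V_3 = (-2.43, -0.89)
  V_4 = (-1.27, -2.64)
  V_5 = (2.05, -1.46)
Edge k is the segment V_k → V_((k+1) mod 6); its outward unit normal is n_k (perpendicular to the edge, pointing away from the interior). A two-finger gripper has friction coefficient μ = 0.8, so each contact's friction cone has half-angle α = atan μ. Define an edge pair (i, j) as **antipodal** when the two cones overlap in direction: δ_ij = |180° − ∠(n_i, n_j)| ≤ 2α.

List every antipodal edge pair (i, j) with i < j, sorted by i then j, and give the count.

α = atan 0.8 = 38.66°;  2α = 77.32°
n_0 = (+0.2054, +0.9787)
n_1 = (-0.5738, +0.8190)
n_2 = (-0.9793, +0.2026)
n_3 = (-0.8335, -0.5525)
n_4 = (+0.3349, -0.9423)
n_5 = (+0.9871, +0.1600)
  (0,1): δ = 133.13°  ·
  (0,2): δ = 89.84°  ·
  (0,3): δ = 44.61°  ✓
  (0,4): δ = 31.42°  ✓
  (0,5): δ = 111.06°  ·
  (1,2): δ = 136.70°  ·
  (1,3): δ = 91.48°  ·
  (1,4): δ = 15.45°  ✓
  (1,5): δ = 64.19°  ✓
  (2,3): δ = 134.77°  ·
  (2,4): δ = 58.74°  ✓
  (2,5): δ = 20.90°  ✓
  (3,4): δ = 103.97°  ·
  (3,5): δ = 24.33°  ✓
  (4,5): δ = 100.36°  ·
antipodal pairs: 7

count = 7; pairs: (0,3), (0,4), (1,4), (1,5), (2,4), (2,5), (3,5)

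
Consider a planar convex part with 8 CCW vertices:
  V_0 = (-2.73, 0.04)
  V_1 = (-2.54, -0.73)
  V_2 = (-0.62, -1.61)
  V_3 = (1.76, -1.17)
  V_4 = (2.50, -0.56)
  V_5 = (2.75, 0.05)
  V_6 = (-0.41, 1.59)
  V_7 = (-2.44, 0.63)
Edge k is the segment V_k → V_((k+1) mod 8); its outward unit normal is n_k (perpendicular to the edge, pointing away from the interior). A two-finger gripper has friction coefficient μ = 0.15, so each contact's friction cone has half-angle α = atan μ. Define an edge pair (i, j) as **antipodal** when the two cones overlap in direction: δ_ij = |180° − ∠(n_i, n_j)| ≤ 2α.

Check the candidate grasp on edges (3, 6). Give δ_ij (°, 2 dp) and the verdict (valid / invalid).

δ = 14.19°, valid

α = atan 0.15 = 8.53°;  2α = 17.06°
edge 3: e_3 = (+0.74, +0.61);  n_3 = (+0.6361, -0.7716)
edge 6: e_6 = (-2.03, -0.96);  n_6 = (-0.4275, +0.9040)
∠(n_3, n_6) = 165.81°
δ = |180° − 165.81°| = 14.19°
14.19° ≤ 2α = 17.06°  →  valid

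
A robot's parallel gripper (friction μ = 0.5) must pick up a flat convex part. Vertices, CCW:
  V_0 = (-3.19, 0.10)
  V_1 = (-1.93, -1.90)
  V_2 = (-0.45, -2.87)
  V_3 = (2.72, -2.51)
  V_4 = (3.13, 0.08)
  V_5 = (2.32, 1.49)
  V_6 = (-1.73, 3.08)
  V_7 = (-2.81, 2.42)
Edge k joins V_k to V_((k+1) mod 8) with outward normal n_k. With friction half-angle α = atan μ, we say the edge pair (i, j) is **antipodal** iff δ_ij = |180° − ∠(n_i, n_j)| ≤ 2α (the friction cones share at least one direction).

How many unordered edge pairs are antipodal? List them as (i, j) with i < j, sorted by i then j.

count = 10; pairs: (0,3), (0,4), (0,5), (1,4), (1,5), (2,5), (2,6), (3,6), (3,7), (4,7)

α = atan 0.5 = 26.57°;  2α = 53.13°
n_0 = (-0.8461, -0.5330)
n_1 = (-0.5482, -0.8364)
n_2 = (+0.1128, -0.9936)
n_3 = (+0.9877, -0.1564)
n_4 = (+0.8671, +0.4981)
n_5 = (+0.3654, +0.9308)
n_6 = (-0.5215, +0.8533)
n_7 = (-0.9868, +0.1616)
  (0,1): δ = 155.45°  ·
  (0,2): δ = 115.73°  ·
  (0,3): δ = 41.21°  ✓
  (0,4): δ = 2.33°  ✓
  (0,5): δ = 36.35°  ✓
  (0,6): δ = 89.22°  ·
  (0,7): δ = 138.49°  ·
  (1,2): δ = 140.28°  ·
  (1,3): δ = 65.75°  ·
  (1,4): δ = 26.88°  ✓
  (1,5): δ = 11.81°  ✓
  (1,6): δ = 64.67°  ·
  (1,7): δ = 113.94°  ·
  (2,3): δ = 105.47°  ·
  (2,4): δ = 66.60°  ·
  (2,5): δ = 27.91°  ✓
  (2,6): δ = 24.95°  ✓
  (2,7): δ = 74.22°  ·
  (3,4): δ = 141.13°  ·
  (3,5): δ = 102.44°  ·
  (3,6): δ = 49.58°  ✓
  (3,7): δ = 0.31°  ✓
  (4,5): δ = 141.31°  ·
  (4,6): δ = 88.45°  ·
  (4,7): δ = 39.18°  ✓
  (5,6): δ = 127.14°  ·
  (5,7): δ = 77.87°  ·
  (6,7): δ = 130.73°  ·
antipodal pairs: 10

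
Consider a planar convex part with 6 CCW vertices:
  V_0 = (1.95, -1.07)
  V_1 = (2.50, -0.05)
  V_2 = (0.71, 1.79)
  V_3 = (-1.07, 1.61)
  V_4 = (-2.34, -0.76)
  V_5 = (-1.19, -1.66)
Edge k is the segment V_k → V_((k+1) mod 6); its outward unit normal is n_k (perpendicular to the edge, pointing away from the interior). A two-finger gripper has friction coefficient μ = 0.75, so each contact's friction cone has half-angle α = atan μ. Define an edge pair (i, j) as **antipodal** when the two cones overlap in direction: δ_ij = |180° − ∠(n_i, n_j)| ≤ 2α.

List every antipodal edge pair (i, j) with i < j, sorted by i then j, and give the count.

count = 8; pairs: (0,2), (0,3), (1,3), (1,4), (1,5), (2,4), (2,5), (3,5)

α = atan 0.75 = 36.87°;  2α = 73.74°
n_0 = (+0.8802, -0.4746)
n_1 = (+0.7168, +0.6973)
n_2 = (-0.1006, +0.9949)
n_3 = (-0.8814, +0.4723)
n_4 = (-0.6163, -0.7875)
n_5 = (+0.1847, -0.9828)
  (0,1): δ = 107.45°  ·
  (0,2): δ = 55.89°  ✓
  (0,3): δ = 0.15°  ✓
  (0,4): δ = 80.29°  ·
  (0,5): δ = 128.98°  ·
  (1,2): δ = 128.44°  ·
  (1,3): δ = 72.40°  ✓
  (1,4): δ = 7.74°  ✓
  (1,5): δ = 56.43°  ✓
  (2,3): δ = 123.96°  ·
  (2,4): δ = 43.82°  ✓
  (2,5): δ = 4.87°  ✓
  (3,4): δ = 99.86°  ·
  (3,5): δ = 51.17°  ✓
  (4,5): δ = 131.31°  ·
antipodal pairs: 8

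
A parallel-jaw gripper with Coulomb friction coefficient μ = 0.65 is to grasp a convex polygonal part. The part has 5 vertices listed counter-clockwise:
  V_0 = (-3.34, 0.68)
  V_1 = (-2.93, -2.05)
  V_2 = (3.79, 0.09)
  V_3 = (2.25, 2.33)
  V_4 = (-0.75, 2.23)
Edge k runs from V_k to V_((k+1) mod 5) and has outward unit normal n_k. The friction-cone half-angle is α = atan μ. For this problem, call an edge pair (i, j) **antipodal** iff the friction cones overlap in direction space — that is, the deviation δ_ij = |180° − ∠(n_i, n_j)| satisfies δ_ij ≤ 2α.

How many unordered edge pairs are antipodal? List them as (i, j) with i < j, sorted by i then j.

count = 3; pairs: (0,2), (1,3), (1,4)

α = atan 0.65 = 33.02°;  2α = 66.05°
n_0 = (-0.9889, -0.1485)
n_1 = (+0.3034, -0.9529)
n_2 = (+0.8240, +0.5665)
n_3 = (-0.0333, +0.9994)
n_4 = (-0.5135, +0.8581)
  (0,1): δ = 80.88°  ·
  (0,2): δ = 25.97°  ✓
  (0,3): δ = 83.37°  ·
  (0,4): δ = 112.36°  ·
  (1,2): δ = 73.16°  ·
  (1,3): δ = 15.76°  ✓
  (1,4): δ = 13.23°  ✓
  (2,3): δ = 122.60°  ·
  (2,4): δ = 93.61°  ·
  (3,4): δ = 151.01°  ·
antipodal pairs: 3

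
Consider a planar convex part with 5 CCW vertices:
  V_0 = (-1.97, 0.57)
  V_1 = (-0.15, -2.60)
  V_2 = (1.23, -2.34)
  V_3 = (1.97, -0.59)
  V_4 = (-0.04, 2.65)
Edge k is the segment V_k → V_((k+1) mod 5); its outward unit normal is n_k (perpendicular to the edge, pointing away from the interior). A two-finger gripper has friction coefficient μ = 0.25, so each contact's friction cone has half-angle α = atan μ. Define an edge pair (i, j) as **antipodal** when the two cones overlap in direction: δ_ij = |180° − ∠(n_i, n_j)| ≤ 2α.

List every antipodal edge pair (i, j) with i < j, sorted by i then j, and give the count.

α = atan 0.25 = 14.04°;  2α = 28.07°
n_0 = (-0.8672, -0.4979)
n_1 = (+0.1851, -0.9827)
n_2 = (+0.9210, -0.3895)
n_3 = (+0.8498, +0.5272)
n_4 = (-0.7330, +0.6802)
  (0,1): δ = 109.19°  ·
  (0,2): δ = 52.78°  ·
  (0,3): δ = 1.95°  ✓
  (0,4): δ = 107.28°  ·
  (1,2): δ = 123.59°  ·
  (1,3): δ = 68.86°  ·
  (1,4): δ = 36.47°  ·
  (2,3): δ = 125.26°  ·
  (2,4): δ = 19.94°  ✓
  (3,4): δ = 74.67°  ·
antipodal pairs: 2

count = 2; pairs: (0,3), (2,4)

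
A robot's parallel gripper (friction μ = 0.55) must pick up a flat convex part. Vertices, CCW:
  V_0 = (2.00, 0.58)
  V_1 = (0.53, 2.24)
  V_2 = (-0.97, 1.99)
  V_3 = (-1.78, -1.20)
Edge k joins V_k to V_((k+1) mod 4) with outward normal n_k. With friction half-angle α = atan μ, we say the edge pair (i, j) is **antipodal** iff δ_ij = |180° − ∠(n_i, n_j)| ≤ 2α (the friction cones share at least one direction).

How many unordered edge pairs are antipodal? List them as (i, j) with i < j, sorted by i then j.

α = atan 0.55 = 28.81°;  2α = 57.62°
n_0 = (+0.7487, +0.6630)
n_1 = (-0.1644, +0.9864)
n_2 = (-0.9692, +0.2461)
n_3 = (+0.4260, -0.9047)
  (0,1): δ = 122.06°  ·
  (0,2): δ = 55.77°  ✓
  (0,3): δ = 73.69°  ·
  (1,2): δ = 113.71°  ·
  (1,3): δ = 15.75°  ✓
  (2,3): δ = 50.54°  ✓
antipodal pairs: 3

count = 3; pairs: (0,2), (1,3), (2,3)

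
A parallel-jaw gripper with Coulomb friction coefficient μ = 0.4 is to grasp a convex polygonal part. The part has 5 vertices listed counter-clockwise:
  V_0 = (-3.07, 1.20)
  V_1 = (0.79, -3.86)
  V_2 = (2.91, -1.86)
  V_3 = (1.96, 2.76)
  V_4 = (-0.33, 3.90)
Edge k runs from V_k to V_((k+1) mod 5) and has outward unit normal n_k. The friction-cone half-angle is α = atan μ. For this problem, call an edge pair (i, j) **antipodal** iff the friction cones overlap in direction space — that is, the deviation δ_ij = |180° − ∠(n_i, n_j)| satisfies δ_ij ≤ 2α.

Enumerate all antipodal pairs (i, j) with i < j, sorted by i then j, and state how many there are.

count = 3; pairs: (0,2), (0,3), (1,4)

α = atan 0.4 = 21.80°;  2α = 43.60°
n_0 = (-0.7951, -0.6065)
n_1 = (+0.6862, -0.7274)
n_2 = (+0.9795, +0.2014)
n_3 = (+0.4456, +0.8952)
n_4 = (-0.7019, +0.7123)
  (0,1): δ = 84.01°  ·
  (0,2): δ = 25.72°  ✓
  (0,3): δ = 26.20°  ✓
  (0,4): δ = 97.24°  ·
  (1,2): δ = 121.71°  ·
  (1,3): δ = 69.80°  ·
  (1,4): δ = 1.25°  ✓
  (2,3): δ = 128.08°  ·
  (2,4): δ = 57.04°  ·
  (3,4): δ = 108.96°  ·
antipodal pairs: 3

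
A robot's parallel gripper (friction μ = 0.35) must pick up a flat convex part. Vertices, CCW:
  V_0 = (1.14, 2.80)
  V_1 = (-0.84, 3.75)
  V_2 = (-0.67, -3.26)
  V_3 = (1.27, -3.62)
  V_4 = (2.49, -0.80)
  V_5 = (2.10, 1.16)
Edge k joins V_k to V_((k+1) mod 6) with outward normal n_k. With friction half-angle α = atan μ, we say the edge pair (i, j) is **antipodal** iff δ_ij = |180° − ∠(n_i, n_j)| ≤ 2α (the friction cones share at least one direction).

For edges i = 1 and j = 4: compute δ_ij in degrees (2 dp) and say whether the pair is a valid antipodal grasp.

δ = 9.86°, valid

α = atan 0.35 = 19.29°;  2α = 38.58°
edge 1: e_1 = (+0.17, -7.01);  n_1 = (-0.9997, -0.0242)
edge 4: e_4 = (-0.39, +1.96);  n_4 = (+0.9808, +0.1952)
∠(n_1, n_4) = 170.14°
δ = |180° − 170.14°| = 9.86°
9.86° ≤ 2α = 38.58°  →  valid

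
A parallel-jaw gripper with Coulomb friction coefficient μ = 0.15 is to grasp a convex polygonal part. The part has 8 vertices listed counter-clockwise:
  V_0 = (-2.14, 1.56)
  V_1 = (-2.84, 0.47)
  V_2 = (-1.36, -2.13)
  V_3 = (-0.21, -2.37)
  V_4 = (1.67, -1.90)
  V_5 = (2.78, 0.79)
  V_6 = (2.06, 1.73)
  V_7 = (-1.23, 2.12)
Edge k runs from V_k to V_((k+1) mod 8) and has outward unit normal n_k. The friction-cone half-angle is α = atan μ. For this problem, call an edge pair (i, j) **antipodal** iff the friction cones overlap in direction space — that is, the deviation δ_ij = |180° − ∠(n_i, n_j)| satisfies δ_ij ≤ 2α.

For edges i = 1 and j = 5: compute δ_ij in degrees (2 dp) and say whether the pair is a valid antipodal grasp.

δ = 7.80°, valid

α = atan 0.15 = 8.53°;  2α = 17.06°
edge 1: e_1 = (+1.48, -2.60);  n_1 = (-0.8691, -0.4947)
edge 5: e_5 = (-0.72, +0.94);  n_5 = (+0.7939, +0.6081)
∠(n_1, n_5) = 172.20°
δ = |180° − 172.20°| = 7.80°
7.80° ≤ 2α = 17.06°  →  valid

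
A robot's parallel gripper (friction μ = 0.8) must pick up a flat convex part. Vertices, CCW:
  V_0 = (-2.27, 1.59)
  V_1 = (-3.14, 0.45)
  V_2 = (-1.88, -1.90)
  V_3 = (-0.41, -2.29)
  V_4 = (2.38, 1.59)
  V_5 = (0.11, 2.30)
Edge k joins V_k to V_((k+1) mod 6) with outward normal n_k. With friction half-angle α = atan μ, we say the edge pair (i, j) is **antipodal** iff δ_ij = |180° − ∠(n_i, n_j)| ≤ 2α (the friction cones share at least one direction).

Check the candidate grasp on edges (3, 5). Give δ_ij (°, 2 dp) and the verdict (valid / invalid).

δ = 37.67°, valid

α = atan 0.8 = 38.66°;  2α = 77.32°
edge 3: e_3 = (+2.79, +3.88);  n_3 = (+0.8119, -0.5838)
edge 5: e_5 = (-2.38, -0.71);  n_5 = (-0.2859, +0.9583)
∠(n_3, n_5) = 142.33°
δ = |180° − 142.33°| = 37.67°
37.67° ≤ 2α = 77.32°  →  valid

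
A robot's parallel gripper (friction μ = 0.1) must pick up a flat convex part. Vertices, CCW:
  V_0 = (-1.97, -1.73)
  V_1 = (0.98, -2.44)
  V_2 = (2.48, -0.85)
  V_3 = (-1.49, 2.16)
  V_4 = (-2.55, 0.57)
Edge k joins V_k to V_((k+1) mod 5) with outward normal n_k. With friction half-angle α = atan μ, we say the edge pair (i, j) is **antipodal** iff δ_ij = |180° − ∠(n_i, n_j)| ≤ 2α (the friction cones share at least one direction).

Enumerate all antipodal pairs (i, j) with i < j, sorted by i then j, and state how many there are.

count = 1; pairs: (1,3)

α = atan 0.1 = 5.71°;  2α = 11.42°
n_0 = (-0.2340, -0.9722)
n_1 = (+0.7274, -0.6862)
n_2 = (+0.6042, +0.7969)
n_3 = (-0.8321, +0.5547)
n_4 = (-0.9696, -0.2445)
  (0,1): δ = 119.80°  ·
  (0,2): δ = 23.64°  ·
  (0,3): δ = 69.84°  ·
  (0,4): δ = 117.69°  ·
  (1,2): δ = 83.84°  ·
  (1,3): δ = 9.64°  ✓
  (1,4): δ = 57.49°  ·
  (2,3): δ = 86.52°  ·
  (2,4): δ = 38.68°  ·
  (3,4): δ = 132.16°  ·
antipodal pairs: 1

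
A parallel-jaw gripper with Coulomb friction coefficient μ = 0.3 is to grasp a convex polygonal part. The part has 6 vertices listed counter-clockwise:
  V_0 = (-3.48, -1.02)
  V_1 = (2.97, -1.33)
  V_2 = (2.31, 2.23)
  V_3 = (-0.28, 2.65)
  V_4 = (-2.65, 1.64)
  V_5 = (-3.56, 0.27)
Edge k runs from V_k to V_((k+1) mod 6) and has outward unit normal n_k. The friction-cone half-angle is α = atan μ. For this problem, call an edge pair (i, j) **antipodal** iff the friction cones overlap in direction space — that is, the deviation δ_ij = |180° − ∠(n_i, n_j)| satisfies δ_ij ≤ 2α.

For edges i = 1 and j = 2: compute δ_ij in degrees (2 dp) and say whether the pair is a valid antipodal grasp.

α = atan 0.3 = 16.70°;  2α = 33.40°
edge 1: e_1 = (-0.66, +3.56);  n_1 = (+0.9832, +0.1823)
edge 2: e_2 = (-2.59, +0.42);  n_2 = (+0.1601, +0.9871)
∠(n_1, n_2) = 70.29°
δ = |180° − 70.29°| = 109.71°
109.71° > 2α = 33.40°  →  invalid

δ = 109.71°, invalid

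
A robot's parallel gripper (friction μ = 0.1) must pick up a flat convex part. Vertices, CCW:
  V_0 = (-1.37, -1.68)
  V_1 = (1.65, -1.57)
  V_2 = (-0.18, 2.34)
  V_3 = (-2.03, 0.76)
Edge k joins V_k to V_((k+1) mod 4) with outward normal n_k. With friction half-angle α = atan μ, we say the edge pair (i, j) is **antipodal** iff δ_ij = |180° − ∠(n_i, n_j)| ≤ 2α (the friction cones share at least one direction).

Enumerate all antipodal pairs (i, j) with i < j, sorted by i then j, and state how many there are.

count = 1; pairs: (1,3)

α = atan 0.1 = 5.71°;  2α = 11.42°
n_0 = (+0.0364, -0.9993)
n_1 = (+0.9057, +0.4239)
n_2 = (-0.6494, +0.7604)
n_3 = (-0.9653, -0.2611)
  (0,1): δ = 67.00°  ·
  (0,2): δ = 38.41°  ·
  (0,3): δ = 103.05°  ·
  (1,2): δ = 74.58°  ·
  (1,3): δ = 9.95°  ✓
  (2,3): δ = 115.36°  ·
antipodal pairs: 1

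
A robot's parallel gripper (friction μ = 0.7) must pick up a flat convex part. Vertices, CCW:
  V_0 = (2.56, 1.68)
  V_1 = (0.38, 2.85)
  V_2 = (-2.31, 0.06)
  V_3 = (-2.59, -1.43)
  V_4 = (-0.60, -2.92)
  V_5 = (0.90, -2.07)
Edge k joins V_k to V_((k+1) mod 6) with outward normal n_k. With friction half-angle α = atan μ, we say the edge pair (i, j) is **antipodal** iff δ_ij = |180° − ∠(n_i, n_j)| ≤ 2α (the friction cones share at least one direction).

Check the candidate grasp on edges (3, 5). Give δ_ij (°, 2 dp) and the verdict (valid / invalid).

δ = 77.05°, invalid

α = atan 0.7 = 34.99°;  2α = 69.98°
edge 3: e_3 = (+1.99, -1.49);  n_3 = (-0.5994, -0.8005)
edge 5: e_5 = (+1.66, +3.75);  n_5 = (+0.9144, -0.4048)
∠(n_3, n_5) = 102.95°
δ = |180° − 102.95°| = 77.05°
77.05° > 2α = 69.98°  →  invalid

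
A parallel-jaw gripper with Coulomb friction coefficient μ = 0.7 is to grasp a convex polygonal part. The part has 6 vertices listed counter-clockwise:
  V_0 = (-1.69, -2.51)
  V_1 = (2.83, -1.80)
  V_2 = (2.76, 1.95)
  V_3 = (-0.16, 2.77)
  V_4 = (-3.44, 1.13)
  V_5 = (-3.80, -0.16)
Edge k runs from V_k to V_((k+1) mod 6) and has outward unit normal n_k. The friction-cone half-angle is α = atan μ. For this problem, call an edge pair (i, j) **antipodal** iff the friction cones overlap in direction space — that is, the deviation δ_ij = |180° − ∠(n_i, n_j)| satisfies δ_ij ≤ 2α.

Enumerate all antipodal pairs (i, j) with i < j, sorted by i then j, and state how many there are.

α = atan 0.7 = 34.99°;  2α = 69.98°
n_0 = (+0.1552, -0.9879)
n_1 = (+0.9998, +0.0187)
n_2 = (+0.2704, +0.9628)
n_3 = (-0.4472, +0.8944)
n_4 = (-0.9632, +0.2688)
n_5 = (-0.7441, -0.6681)
  (0,1): δ = 97.86°  ·
  (0,2): δ = 24.61°  ✓
  (0,3): δ = 17.64°  ✓
  (0,4): δ = 65.48°  ✓
  (0,5): δ = 122.99°  ·
  (1,2): δ = 106.76°  ·
  (1,3): δ = 64.50°  ✓
  (1,4): δ = 16.66°  ✓
  (1,5): δ = 40.85°  ✓
  (2,3): δ = 137.75°  ·
  (2,4): δ = 89.91°  ·
  (2,5): δ = 32.39°  ✓
  (3,4): δ = 132.16°  ·
  (3,5): δ = 74.65°  ·
  (4,5): δ = 122.49°  ·
antipodal pairs: 7

count = 7; pairs: (0,2), (0,3), (0,4), (1,3), (1,4), (1,5), (2,5)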